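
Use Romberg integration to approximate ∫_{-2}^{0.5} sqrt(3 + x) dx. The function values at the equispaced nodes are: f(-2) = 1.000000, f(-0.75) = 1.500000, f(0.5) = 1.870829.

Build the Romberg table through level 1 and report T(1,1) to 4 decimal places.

T(0,0) (trapezoid, 1 panel, h=2.5000): 3.588536
T(1,0) (trapezoid, 2 panels, h=1.2500): 3.669268
T(1,1) = 3.669268 + (3.669268 − 3.588536)/3 = 3.696179

3.6962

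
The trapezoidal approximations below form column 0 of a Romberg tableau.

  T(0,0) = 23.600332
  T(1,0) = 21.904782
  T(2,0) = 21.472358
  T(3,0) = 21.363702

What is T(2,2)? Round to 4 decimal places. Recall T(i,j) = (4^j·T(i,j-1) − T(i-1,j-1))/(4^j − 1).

Richardson extrapolation on the trapezoidal column (denominator 4−1=3):
T(1,1) = (4·21.904782 − 23.600332) / 3 = 21.339599
T(2,1) = (4·21.472358 − 21.904782) / 3 = 21.328217
T(2,2) = (16·21.328217 − 21.339599) / 15 = 21.327458

21.3275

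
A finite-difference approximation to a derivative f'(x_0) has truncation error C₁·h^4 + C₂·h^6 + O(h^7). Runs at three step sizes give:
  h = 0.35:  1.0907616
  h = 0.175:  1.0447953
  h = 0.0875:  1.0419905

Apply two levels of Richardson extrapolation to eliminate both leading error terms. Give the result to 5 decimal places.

1.04180

First eliminate the h^4 term (factor 2^4 = 16):
  B₁ = (16·1.0447953 − 1.0907616)/15 = 1.0417309
  B₂ = (16·1.0419905 − 1.0447953)/15 = 1.0418035
Then eliminate the h^6 term (factor 2^6 = 64):
  (64·1.0418035 − 1.0417309)/63 = 1.0418047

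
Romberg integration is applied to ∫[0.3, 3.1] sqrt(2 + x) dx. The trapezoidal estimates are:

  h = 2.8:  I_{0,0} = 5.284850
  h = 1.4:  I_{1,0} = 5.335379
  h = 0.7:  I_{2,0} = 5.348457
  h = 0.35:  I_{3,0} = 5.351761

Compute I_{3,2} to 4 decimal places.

5.3529

I_{2,1} = (4·5.348457 − 5.335379) / 3 = 5.352816
I_{3,1} = (4·5.351761 − 5.348457) / 3 = 5.352862
I_{3,2} = 5.352862 + (5.352862 − 5.352816)/15 = 5.352865
(Column j=1 coincides with Simpson's rule on the same nodes.)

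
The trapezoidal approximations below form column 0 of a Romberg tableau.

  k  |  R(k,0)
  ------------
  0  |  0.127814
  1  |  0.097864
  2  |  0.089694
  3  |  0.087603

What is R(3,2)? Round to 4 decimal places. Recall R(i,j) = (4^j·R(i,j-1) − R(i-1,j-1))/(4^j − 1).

0.0869

R(2,1) = (4·0.089694 − 0.097864) / 3 = 0.086971
R(3,1) = (4·0.087603 − 0.089694) / 3 = 0.086906
R(3,2) = (16·0.086906 − 0.086971) / 15 = 0.086902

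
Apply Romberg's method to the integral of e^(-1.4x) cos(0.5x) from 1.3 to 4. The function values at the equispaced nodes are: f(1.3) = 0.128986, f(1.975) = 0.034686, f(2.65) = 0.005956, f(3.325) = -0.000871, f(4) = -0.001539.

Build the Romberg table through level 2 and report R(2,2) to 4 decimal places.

R(0,0) (trapezoid, 1 panel, h=2.7000): 0.172053
R(1,0) (trapezoid, 2 panels, h=1.3500): 0.094067
R(2,0) (trapezoid, 4 panels, h=0.6750): 0.069859
R(1,1) = 0.094067 + (0.094067 − 0.172053)/3 = 0.068072
R(2,1) = 0.069859 + (0.069859 − 0.094067)/3 = 0.061790
R(2,2) = 0.061790 + (0.061790 − 0.068072)/15 = 0.061371

0.0614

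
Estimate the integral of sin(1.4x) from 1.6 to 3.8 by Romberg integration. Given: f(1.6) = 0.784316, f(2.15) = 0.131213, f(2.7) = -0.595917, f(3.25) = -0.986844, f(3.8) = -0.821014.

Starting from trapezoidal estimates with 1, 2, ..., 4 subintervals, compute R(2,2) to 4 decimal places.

-0.8504

R(0,0) (trapezoid, 1 panel, h=2.2000): -0.040368
R(1,0) (trapezoid, 2 panels, h=1.1000): -0.675693
R(2,0) (trapezoid, 4 panels, h=0.5500): -0.808443
R(1,1) = -0.675693 + (-0.675693 − (-0.040368))/3 = -0.887468
R(2,1) = -0.808443 + (-0.808443 − (-0.675693))/3 = -0.852693
R(2,2) = -0.852693 + (-0.852693 − (-0.887468))/15 = -0.850375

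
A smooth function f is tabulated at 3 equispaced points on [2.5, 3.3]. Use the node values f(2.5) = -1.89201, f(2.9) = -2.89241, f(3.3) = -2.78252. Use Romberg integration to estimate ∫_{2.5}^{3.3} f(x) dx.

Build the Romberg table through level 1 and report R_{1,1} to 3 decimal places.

-2.166

R_{0,0} (trapezoid, 1 panel, h=0.8000): -1.86981
R_{1,0} (trapezoid, 2 panels, h=0.4000): -2.09187
R_{1,1} = -2.09187 + (-2.09187 − (-1.86981))/3 = -2.16589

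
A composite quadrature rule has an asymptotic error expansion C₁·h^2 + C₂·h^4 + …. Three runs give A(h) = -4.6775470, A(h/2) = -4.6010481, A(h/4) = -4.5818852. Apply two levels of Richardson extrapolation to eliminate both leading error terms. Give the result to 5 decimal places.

First eliminate the h^2 term (factor 2^2 = 4):
  B₁ = (4·(-4.6010481) − (-4.6775470))/3 = -4.5755485
  B₂ = (4·(-4.5818852) − (-4.6010481))/3 = -4.5754976
Then eliminate the h^4 term (factor 2^4 = 16):
  (16·(-4.5754976) − (-4.5755485))/15 = -4.5754942

-4.57549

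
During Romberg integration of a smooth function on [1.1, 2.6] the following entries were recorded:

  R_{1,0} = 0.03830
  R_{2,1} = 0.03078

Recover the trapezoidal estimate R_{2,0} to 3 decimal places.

0.033

From R_{2,1} = (4·R_{2,0} − R_{1,0})/3, solve for R_{2,0}:
4·R_{2,0} = 3·0.03078 + 0.03830 = 0.13064
R_{2,0} = 0.03266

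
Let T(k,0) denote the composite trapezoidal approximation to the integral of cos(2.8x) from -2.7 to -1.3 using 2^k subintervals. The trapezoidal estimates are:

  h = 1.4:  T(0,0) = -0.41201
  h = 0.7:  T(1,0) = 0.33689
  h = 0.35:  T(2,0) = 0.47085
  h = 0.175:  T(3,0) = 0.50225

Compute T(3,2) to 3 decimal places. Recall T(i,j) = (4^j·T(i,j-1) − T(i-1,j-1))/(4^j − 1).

0.513

T(2,1) = (4·0.47085 − 0.33689) / 3 = 0.51550
T(3,1) = 0.50225 + (0.50225 − 0.47085)/3 = 0.51272
T(3,2) = (16·0.51272 − 0.51550) / 15 = 0.51253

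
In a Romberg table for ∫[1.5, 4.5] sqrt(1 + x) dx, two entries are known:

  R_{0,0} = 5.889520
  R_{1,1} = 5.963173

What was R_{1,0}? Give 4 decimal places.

From R_{1,1} = (4·R_{1,0} − R_{0,0})/3, solve for R_{1,0}:
4·R_{1,0} = 3·5.963173 + 5.889520 = 23.779039
R_{1,0} = 5.944760

5.9448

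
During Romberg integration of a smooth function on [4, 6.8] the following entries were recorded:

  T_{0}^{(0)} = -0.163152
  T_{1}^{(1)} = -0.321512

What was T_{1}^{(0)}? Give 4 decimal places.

From T_{1}^{(1)} = (4·T_{1}^{(0)} − T_{0}^{(0)})/3, solve for T_{1}^{(0)}:
4·T_{1}^{(0)} = 3·(-0.321512) + (-0.163152) = -1.127688
T_{1}^{(0)} = -0.281922

-0.2819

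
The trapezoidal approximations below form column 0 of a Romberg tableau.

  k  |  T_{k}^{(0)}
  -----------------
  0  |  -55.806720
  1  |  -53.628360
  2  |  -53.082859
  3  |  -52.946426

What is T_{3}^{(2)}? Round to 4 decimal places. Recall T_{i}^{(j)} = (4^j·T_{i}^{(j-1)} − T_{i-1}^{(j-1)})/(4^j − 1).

Richardson extrapolation on the trapezoidal column (denominator 4−1=3):
T_{2}^{(1)} = (4·(-53.082859) − (-53.628360)) / 3 = -52.901025
T_{3}^{(1)} = (4·(-52.946426) − (-53.082859)) / 3 = -52.900948
T_{3}^{(2)} = (16·(-52.900948) − (-52.901025)) / 15 = -52.900943

-52.9009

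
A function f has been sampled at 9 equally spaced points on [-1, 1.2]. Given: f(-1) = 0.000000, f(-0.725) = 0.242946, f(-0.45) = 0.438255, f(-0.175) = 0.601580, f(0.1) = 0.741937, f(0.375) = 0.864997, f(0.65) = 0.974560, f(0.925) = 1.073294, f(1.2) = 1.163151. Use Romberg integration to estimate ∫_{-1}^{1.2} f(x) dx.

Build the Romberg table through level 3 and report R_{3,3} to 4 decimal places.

R_{0,0} (trapezoid, 1 panel, h=2.2000): 1.279466
R_{1,0} (trapezoid, 2 panels, h=1.1000): 1.455864
R_{2,0} (trapezoid, 4 panels, h=0.5500): 1.504980
R_{3,0} (trapezoid, 8 panels, h=0.2750): 1.517765
R_{1,1} = 1.455864 + (1.455864 − 1.279466)/3 = 1.514663
R_{2,1} = 1.504980 + (1.504980 − 1.455864)/3 = 1.521352
R_{3,1} = 1.517765 + (1.517765 − 1.504980)/3 = 1.522027
R_{2,2} = 1.521352 + (1.521352 − 1.514663)/15 = 1.521798
R_{3,2} = 1.522027 + (1.522027 − 1.521352)/15 = 1.522072
R_{3,3} = 1.522072 + (1.522072 − 1.521798)/63 = 1.522076

1.5221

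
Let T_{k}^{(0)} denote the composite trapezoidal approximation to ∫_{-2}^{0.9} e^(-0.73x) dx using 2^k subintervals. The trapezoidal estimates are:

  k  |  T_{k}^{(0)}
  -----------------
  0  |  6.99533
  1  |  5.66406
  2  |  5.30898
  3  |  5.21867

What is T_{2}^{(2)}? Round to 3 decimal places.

Richardson extrapolation on the trapezoidal column (denominator 4−1=3):
T_{1}^{(1)} = (4·5.66406 − 6.99533) / 3 = 5.22030
T_{2}^{(1)} = (4·5.30898 − 5.66406) / 3 = 5.19062
T_{2}^{(2)} = (16·5.19062 − 5.22030) / 15 = 5.18864

5.189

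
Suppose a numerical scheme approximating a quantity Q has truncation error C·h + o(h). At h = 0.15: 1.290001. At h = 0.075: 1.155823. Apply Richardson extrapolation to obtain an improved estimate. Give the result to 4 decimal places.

1.0216

Extrapolated value = (2·A(h/2) − A(h)) / (2 − 1)
= (2·1.155823 − 1.290001) / 1
= 1.021645 / 1 = 1.021645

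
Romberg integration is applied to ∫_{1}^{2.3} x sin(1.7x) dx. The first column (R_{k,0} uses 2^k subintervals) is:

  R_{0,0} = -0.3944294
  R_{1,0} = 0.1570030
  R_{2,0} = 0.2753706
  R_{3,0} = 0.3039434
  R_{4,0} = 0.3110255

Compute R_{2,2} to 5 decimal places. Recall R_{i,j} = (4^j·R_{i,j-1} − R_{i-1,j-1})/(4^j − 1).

0.31309

R_{1,1} = (4·0.1570030 − (-0.3944294)) / 3 = 0.3408138
R_{2,1} = 0.2753706 + (0.2753706 − 0.1570030)/3 = 0.3148265
R_{2,2} = (16·0.3148265 − 0.3408138) / 15 = 0.3130940
(Column j=1 coincides with Simpson's rule on the same nodes.)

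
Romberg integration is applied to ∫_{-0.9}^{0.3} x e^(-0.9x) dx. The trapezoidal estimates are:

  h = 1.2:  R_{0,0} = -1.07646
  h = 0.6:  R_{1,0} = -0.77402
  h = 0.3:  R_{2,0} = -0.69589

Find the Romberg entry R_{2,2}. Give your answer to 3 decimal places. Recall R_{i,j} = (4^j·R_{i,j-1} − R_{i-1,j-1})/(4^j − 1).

-0.670

Richardson extrapolation on the trapezoidal column (denominator 4−1=3):
R_{1,1} = -0.77402 + (-0.77402 − (-1.07646))/3 = -0.67321
R_{2,1} = -0.69589 + (-0.69589 − (-0.77402))/3 = -0.66985
R_{2,2} = (16·(-0.66985) − (-0.67321)) / 15 = -0.66963
(Column j=1 coincides with Simpson's rule on the same nodes.)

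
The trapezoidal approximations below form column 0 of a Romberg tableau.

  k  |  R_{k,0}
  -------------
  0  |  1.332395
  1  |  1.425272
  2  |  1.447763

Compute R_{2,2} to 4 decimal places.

Richardson extrapolation on the trapezoidal column (denominator 4−1=3):
R_{1,1} = 1.425272 + (1.425272 − 1.332395)/3 = 1.456231
R_{2,1} = (4·1.447763 − 1.425272) / 3 = 1.455260
R_{2,2} = (16·1.455260 − 1.456231) / 15 = 1.455195

1.4552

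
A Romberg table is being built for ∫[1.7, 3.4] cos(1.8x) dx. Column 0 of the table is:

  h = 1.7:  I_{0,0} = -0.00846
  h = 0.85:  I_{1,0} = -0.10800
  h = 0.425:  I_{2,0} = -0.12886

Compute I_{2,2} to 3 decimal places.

I_{1,1} = (4·(-0.10800) − (-0.00846)) / 3 = -0.14118
I_{2,1} = -0.12886 + (-0.12886 − (-0.10800))/3 = -0.13581
I_{2,2} = (16·(-0.13581) − (-0.14118)) / 15 = -0.13545

-0.135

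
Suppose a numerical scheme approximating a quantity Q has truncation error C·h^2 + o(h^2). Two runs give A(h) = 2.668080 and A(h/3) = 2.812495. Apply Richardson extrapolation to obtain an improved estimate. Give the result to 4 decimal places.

Extrapolated value = (9·A(h/3) − A(h)) / (9 − 1)
= (9·2.812495 − 2.668080) / 8
= 22.644375 / 8 = 2.830547

2.8305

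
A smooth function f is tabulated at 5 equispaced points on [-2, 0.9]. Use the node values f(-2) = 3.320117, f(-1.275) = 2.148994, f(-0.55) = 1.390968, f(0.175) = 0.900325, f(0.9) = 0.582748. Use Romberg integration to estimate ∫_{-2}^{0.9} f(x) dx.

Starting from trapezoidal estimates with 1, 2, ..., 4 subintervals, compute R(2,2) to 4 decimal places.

4.5623

R(0,0) (trapezoid, 1 panel, h=2.9000): 5.659154
R(1,0) (trapezoid, 2 panels, h=1.4500): 4.846481
R(2,0) (trapezoid, 4 panels, h=0.7250): 4.633997
R(1,1) = 4.846481 + (4.846481 − 5.659154)/3 = 4.575590
R(2,1) = 4.633997 + (4.633997 − 4.846481)/3 = 4.563169
R(2,2) = 4.563169 + (4.563169 − 4.575590)/15 = 4.562341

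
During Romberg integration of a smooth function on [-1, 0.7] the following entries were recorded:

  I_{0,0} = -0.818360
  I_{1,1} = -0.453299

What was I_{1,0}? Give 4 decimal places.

From I_{1,1} = (4·I_{1,0} − I_{0,0})/3, solve for I_{1,0}:
4·I_{1,0} = 3·(-0.453299) + (-0.818360) = -2.178257
I_{1,0} = -0.544564

-0.5446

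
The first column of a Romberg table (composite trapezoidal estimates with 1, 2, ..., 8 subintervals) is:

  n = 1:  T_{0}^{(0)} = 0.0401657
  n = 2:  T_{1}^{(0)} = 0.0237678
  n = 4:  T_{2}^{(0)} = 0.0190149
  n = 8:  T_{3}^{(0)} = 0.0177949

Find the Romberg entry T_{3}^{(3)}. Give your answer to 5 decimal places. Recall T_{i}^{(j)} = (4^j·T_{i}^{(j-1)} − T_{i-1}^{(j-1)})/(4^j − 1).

T_{1}^{(1)} = (4·0.0237678 − 0.0401657) / 3 = 0.0183018
T_{2}^{(1)} = 0.0190149 + (0.0190149 − 0.0237678)/3 = 0.0174306
T_{3}^{(1)} = 0.0177949 + (0.0177949 − 0.0190149)/3 = 0.0173882
T_{2}^{(2)} = 0.0174306 + (0.0174306 − 0.0183018)/15 = 0.0173725
T_{3}^{(2)} = (16·0.0173882 − 0.0174306) / 15 = 0.0173854
T_{3}^{(3)} = 0.0173854 + (0.0173854 − 0.0173725)/63 = 0.0173856
(Column j=1 coincides with Simpson's rule on the same nodes.)

0.01739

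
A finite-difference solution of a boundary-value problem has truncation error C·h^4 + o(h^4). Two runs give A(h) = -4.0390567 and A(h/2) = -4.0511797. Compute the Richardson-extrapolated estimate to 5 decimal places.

The leading error scales as h^4; refining by a factor of 2 reduces it by 2^4 = 16.
Extrapolated value = (16·A(h/2) − A(h)) / (16 − 1)
= (16·(-4.0511797) − (-4.0390567)) / 15
= -60.7798185 / 15 = -4.0519879

-4.05199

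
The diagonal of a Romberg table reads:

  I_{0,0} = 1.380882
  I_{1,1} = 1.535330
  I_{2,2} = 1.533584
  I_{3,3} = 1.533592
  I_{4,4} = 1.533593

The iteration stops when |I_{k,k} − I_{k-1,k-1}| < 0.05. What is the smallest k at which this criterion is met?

k = 2

|I_{1,1} − I_{0,0}| = 0.154448 ≥ 0.05
|I_{2,2} − I_{1,1}| = 0.001746 < 0.05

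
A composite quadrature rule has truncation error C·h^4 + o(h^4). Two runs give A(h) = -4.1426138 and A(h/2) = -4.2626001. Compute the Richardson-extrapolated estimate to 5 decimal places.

Extrapolated value = (16·A(h/2) − A(h)) / (16 − 1)
= (16·(-4.2626001) − (-4.1426138)) / 15
= -64.0589878 / 15 = -4.2705992

-4.27060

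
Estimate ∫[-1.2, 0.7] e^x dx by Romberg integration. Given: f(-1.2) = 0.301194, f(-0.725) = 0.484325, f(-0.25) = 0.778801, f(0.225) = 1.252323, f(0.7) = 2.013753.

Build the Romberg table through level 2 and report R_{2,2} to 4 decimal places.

R_{0,0} (trapezoid, 1 panel, h=1.9000): 2.199200
R_{1,0} (trapezoid, 2 panels, h=0.9500): 1.839461
R_{2,0} (trapezoid, 4 panels, h=0.4750): 1.744638
R_{1,1} = 1.839461 + (1.839461 − 2.199200)/3 = 1.719548
R_{2,1} = 1.744638 + (1.744638 − 1.839461)/3 = 1.713030
R_{2,2} = 1.713030 + (1.713030 − 1.719548)/15 = 1.712595

1.7126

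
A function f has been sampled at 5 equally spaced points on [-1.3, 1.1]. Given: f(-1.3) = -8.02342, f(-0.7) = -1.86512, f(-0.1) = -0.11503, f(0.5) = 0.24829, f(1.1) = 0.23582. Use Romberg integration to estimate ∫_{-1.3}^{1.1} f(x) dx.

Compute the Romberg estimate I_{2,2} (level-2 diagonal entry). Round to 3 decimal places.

-2.870

I_{0,0} (trapezoid, 1 panel, h=2.4000): -9.34512
I_{1,0} (trapezoid, 2 panels, h=1.2000): -4.81060
I_{2,0} (trapezoid, 4 panels, h=0.6000): -3.37540
I_{1,1} = -4.81060 + (-4.81060 − (-9.34512))/3 = -3.29909
I_{2,1} = -3.37540 + (-3.37540 − (-4.81060))/3 = -2.89700
I_{2,2} = -2.89700 + (-2.89700 − (-3.29909))/15 = -2.87019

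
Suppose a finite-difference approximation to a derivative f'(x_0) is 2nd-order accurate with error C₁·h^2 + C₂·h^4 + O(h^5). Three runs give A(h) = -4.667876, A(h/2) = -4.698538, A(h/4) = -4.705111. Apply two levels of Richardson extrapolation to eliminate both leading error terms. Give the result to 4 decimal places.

First eliminate the h^2 term (factor 2^2 = 4):
  B₁ = (4·(-4.698538) − (-4.667876))/3 = -4.708759
  B₂ = (4·(-4.705111) − (-4.698538))/3 = -4.707302
Then eliminate the h^4 term (factor 2^4 = 16):
  (16·(-4.707302) − (-4.708759))/15 = -4.707205

-4.7072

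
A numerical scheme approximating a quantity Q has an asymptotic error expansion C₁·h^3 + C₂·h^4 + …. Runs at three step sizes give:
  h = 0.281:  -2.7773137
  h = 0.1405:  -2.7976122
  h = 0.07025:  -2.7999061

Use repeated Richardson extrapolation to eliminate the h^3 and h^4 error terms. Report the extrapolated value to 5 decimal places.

-2.80022

First eliminate the h^3 term (factor 2^3 = 8):
  B₁ = (8·(-2.7976122) − (-2.7773137))/7 = -2.8005120
  B₂ = (8·(-2.7999061) − (-2.7976122))/7 = -2.8002338
Then eliminate the h^4 term (factor 2^4 = 16):
  (16·(-2.8002338) − (-2.8005120))/15 = -2.8002153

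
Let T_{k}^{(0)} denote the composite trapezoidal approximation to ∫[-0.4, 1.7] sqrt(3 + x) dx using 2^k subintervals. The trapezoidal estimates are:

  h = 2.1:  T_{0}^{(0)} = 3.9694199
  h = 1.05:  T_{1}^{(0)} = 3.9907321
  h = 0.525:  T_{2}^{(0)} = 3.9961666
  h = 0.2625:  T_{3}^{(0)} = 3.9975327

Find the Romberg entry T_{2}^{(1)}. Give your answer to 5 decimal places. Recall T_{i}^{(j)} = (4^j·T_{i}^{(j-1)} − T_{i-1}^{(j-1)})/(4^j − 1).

T_{2}^{(1)} = (4·3.9961666 − 3.9907321) / 3 = 3.9979781

3.99798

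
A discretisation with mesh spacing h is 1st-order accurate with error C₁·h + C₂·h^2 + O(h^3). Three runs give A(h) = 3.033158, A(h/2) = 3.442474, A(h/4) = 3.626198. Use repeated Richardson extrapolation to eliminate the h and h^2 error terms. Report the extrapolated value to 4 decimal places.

First eliminate the h term (factor 2^1 = 2):
  B₁ = (2·3.442474 − 3.033158)/1 = 3.851790
  B₂ = (2·3.626198 − 3.442474)/1 = 3.809922
Then eliminate the h^2 term (factor 2^2 = 4):
  (4·3.809922 − 3.851790)/3 = 3.795966

3.7960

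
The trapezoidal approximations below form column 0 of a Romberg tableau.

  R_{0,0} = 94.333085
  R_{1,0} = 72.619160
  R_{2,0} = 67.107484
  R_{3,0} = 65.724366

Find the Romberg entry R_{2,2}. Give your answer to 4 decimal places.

Richardson extrapolation on the trapezoidal column (denominator 4−1=3):
R_{1,1} = 72.619160 + (72.619160 − 94.333085)/3 = 65.381185
R_{2,1} = 67.107484 + (67.107484 − 72.619160)/3 = 65.270259
R_{2,2} = (16·65.270259 − 65.381185) / 15 = 65.262864

65.2629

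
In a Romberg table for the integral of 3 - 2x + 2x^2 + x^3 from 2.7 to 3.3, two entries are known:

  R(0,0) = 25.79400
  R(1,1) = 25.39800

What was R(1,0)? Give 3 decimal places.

From R(1,1) = (4·R(1,0) − R(0,0))/3, solve for R(1,0):
4·R(1,0) = 3·25.39800 + 25.79400 = 101.98800
R(1,0) = 25.49700

25.497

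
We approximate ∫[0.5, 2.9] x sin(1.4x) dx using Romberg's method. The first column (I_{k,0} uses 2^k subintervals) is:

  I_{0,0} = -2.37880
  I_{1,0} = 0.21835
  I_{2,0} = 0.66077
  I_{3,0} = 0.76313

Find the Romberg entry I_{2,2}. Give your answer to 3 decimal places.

0.790

I_{1,1} = 0.21835 + (0.21835 − (-2.37880))/3 = 1.08407
I_{2,1} = 0.66077 + (0.66077 − 0.21835)/3 = 0.80824
I_{2,2} = 0.80824 + (0.80824 − 1.08407)/15 = 0.78985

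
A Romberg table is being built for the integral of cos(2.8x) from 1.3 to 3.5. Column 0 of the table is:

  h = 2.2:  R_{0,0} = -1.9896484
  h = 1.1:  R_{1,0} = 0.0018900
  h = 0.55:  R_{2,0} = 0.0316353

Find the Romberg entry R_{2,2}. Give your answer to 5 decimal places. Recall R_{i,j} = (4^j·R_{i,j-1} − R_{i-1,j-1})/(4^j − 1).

R_{1,1} = 0.0018900 + (0.0018900 − (-1.9896484))/3 = 0.6657361
R_{2,1} = (4·0.0316353 − 0.0018900) / 3 = 0.0415504
R_{2,2} = (16·0.0415504 − 0.6657361) / 15 = -0.0000620

-0.00006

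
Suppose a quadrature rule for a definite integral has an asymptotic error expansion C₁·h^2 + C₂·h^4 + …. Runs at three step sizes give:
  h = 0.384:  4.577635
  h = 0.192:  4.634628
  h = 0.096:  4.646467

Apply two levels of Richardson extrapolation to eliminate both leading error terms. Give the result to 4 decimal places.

4.6502

First eliminate the h^2 term (factor 2^2 = 4):
  B₁ = (4·4.634628 − 4.577635)/3 = 4.653626
  B₂ = (4·4.646467 − 4.634628)/3 = 4.650413
Then eliminate the h^4 term (factor 2^4 = 16):
  (16·4.650413 − 4.653626)/15 = 4.650199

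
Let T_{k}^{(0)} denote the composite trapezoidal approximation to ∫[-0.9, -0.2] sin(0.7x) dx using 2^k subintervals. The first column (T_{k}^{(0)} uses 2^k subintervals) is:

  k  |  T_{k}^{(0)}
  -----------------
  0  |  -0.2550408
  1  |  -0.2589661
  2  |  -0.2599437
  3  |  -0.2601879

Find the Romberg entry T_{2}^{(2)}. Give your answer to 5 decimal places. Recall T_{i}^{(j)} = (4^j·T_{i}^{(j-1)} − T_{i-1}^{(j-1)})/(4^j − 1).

-0.26027

T_{1}^{(1)} = (4·(-0.2589661) − (-0.2550408)) / 3 = -0.2602745
T_{2}^{(1)} = -0.2599437 + (-0.2599437 − (-0.2589661))/3 = -0.2602696
T_{2}^{(2)} = (16·(-0.2602696) − (-0.2602745)) / 15 = -0.2602693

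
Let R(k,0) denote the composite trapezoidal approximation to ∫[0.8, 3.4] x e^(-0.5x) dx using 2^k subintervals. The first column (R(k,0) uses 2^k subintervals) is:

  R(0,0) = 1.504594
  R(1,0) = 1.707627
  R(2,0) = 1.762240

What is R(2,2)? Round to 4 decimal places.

1.7808

R(1,1) = (4·1.707627 − 1.504594) / 3 = 1.775305
R(2,1) = 1.762240 + (1.762240 − 1.707627)/3 = 1.780444
R(2,2) = (16·1.780444 − 1.775305) / 15 = 1.780787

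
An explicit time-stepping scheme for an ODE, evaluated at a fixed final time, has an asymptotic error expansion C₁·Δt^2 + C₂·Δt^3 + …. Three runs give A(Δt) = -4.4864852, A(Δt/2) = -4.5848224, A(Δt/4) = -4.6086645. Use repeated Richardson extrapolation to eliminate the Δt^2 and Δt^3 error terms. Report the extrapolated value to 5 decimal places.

-4.61647

First eliminate the Δt^2 term (factor 2^2 = 4):
  B₁ = (4·(-4.5848224) − (-4.4864852))/3 = -4.6176015
  B₂ = (4·(-4.6086645) − (-4.5848224))/3 = -4.6166119
Then eliminate the Δt^3 term (factor 2^3 = 8):
  (8·(-4.6166119) − (-4.6176015))/7 = -4.6164705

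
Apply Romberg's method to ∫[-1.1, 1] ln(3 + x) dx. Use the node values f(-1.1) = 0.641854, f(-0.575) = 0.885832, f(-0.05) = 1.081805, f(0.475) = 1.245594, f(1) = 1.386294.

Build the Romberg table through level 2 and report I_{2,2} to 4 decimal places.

I_{0,0} (trapezoid, 1 panel, h=2.1000): 2.129555
I_{1,0} (trapezoid, 2 panels, h=1.0500): 2.200673
I_{2,0} (trapezoid, 4 panels, h=0.5250): 2.219335
I_{1,1} = 2.200673 + (2.200673 − 2.129555)/3 = 2.224379
I_{2,1} = 2.219335 + (2.219335 − 2.200673)/3 = 2.225556
I_{2,2} = 2.225556 + (2.225556 − 2.224379)/15 = 2.225634

2.2256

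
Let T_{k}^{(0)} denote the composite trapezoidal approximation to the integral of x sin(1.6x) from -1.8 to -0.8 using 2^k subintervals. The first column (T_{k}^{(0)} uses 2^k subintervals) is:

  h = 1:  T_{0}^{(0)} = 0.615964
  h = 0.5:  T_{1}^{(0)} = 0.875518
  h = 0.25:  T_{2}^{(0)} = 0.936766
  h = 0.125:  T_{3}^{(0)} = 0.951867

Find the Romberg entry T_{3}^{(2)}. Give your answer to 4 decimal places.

Richardson extrapolation on the trapezoidal column (denominator 4−1=3):
T_{2}^{(1)} = 0.936766 + (0.936766 − 0.875518)/3 = 0.957182
T_{3}^{(1)} = 0.951867 + (0.951867 − 0.936766)/3 = 0.956901
T_{3}^{(2)} = 0.956901 + (0.956901 − 0.957182)/15 = 0.956882
(Column j=1 coincides with Simpson's rule on the same nodes.)

0.9569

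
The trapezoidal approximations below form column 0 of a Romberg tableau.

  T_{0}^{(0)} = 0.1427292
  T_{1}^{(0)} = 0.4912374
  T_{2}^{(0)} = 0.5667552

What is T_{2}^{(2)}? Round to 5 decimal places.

0.59090

Richardson extrapolation on the trapezoidal column (denominator 4−1=3):
T_{1}^{(1)} = (4·0.4912374 − 0.1427292) / 3 = 0.6074068
T_{2}^{(1)} = 0.5667552 + (0.5667552 − 0.4912374)/3 = 0.5919278
T_{2}^{(2)} = (16·0.5919278 − 0.6074068) / 15 = 0.5908959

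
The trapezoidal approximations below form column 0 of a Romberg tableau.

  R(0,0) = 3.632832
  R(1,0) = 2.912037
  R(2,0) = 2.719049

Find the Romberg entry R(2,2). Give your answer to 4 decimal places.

2.6536

Richardson extrapolation on the trapezoidal column (denominator 4−1=3):
R(1,1) = (4·2.912037 − 3.632832) / 3 = 2.671772
R(2,1) = 2.719049 + (2.719049 − 2.912037)/3 = 2.654720
R(2,2) = (16·2.654720 − 2.671772) / 15 = 2.653583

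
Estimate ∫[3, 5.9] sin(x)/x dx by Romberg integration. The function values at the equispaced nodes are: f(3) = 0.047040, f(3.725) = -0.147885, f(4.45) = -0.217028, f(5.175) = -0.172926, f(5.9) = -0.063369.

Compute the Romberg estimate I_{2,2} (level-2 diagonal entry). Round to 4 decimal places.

I_{0,0} (trapezoid, 1 panel, h=2.9000): -0.023677
I_{1,0} (trapezoid, 2 panels, h=1.4500): -0.326529
I_{2,0} (trapezoid, 4 panels, h=0.7250): -0.395853
I_{1,1} = -0.326529 + (-0.326529 − (-0.023677))/3 = -0.427480
I_{2,1} = -0.395853 + (-0.395853 − (-0.326529))/3 = -0.418961
I_{2,2} = -0.418961 + (-0.418961 − (-0.427480))/15 = -0.418393

-0.4184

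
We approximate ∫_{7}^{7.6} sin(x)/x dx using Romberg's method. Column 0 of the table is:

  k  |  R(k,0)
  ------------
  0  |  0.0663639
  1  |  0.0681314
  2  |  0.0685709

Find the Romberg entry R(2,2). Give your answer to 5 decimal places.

Richardson extrapolation on the trapezoidal column (denominator 4−1=3):
R(1,1) = 0.0681314 + (0.0681314 − 0.0663639)/3 = 0.0687206
R(2,1) = 0.0685709 + (0.0685709 − 0.0681314)/3 = 0.0687174
R(2,2) = 0.0687174 + (0.0687174 − 0.0687206)/15 = 0.0687172

0.06872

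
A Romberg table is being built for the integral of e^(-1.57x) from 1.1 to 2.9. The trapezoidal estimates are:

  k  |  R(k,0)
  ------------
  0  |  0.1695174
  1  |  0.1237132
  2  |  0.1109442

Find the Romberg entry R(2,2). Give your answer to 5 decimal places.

0.10657

R(1,1) = (4·0.1237132 − 0.1695174) / 3 = 0.1084451
R(2,1) = 0.1109442 + (0.1109442 − 0.1237132)/3 = 0.1066879
R(2,2) = (16·0.1066879 − 0.1084451) / 15 = 0.1065708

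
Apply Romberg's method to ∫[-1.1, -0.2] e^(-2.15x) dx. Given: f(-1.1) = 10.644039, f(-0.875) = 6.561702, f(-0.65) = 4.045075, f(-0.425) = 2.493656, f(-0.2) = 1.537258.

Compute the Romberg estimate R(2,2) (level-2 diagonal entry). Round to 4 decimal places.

4.2358

R(0,0) (trapezoid, 1 panel, h=0.9000): 5.481584
R(1,0) (trapezoid, 2 panels, h=0.4500): 4.561076
R(2,0) (trapezoid, 4 panels, h=0.2250): 4.317993
R(1,1) = 4.561076 + (4.561076 − 5.481584)/3 = 4.254240
R(2,1) = 4.317993 + (4.317993 − 4.561076)/3 = 4.236965
R(2,2) = 4.236965 + (4.236965 − 4.254240)/15 = 4.235813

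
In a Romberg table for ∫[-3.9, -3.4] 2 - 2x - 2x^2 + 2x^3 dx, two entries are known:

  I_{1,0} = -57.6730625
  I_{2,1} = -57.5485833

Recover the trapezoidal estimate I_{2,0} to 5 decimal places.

-57.57970

From I_{2,1} = (4·I_{2,0} − I_{1,0})/3, solve for I_{2,0}:
4·I_{2,0} = 3·(-57.5485833) + (-57.6730625) = -230.3188124
I_{2,0} = -57.5797031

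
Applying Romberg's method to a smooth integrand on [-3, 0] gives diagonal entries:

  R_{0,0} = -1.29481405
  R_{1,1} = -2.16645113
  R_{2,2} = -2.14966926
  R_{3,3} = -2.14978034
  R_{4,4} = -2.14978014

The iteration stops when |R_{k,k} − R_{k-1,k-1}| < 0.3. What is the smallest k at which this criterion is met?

k = 2

|R_{1,1} − R_{0,0}| = 0.87163708 ≥ 0.3
|R_{2,2} − R_{1,1}| = 0.01678187 < 0.3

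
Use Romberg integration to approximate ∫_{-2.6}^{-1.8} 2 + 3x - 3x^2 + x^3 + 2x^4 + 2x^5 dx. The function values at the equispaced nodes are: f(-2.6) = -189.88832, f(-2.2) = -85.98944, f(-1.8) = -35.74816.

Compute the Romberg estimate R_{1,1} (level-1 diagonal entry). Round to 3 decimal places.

-75.946

R_{0,0} (trapezoid, 1 panel, h=0.8000): -90.25459
R_{1,0} (trapezoid, 2 panels, h=0.4000): -79.52307
R_{1,1} = -79.52307 + (-79.52307 − (-90.25459))/3 = -75.94590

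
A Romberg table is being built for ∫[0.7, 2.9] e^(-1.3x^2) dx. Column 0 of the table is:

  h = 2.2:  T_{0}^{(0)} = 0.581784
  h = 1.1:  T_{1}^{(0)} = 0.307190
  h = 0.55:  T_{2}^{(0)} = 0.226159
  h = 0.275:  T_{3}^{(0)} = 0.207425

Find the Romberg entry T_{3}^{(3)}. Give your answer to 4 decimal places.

0.2014

T_{1}^{(1)} = 0.307190 + (0.307190 − 0.581784)/3 = 0.215659
T_{2}^{(1)} = (4·0.226159 − 0.307190) / 3 = 0.199149
T_{3}^{(1)} = 0.207425 + (0.207425 − 0.226159)/3 = 0.201180
T_{2}^{(2)} = 0.199149 + (0.199149 − 0.215659)/15 = 0.198048
T_{3}^{(2)} = 0.201180 + (0.201180 − 0.199149)/15 = 0.201315
T_{3}^{(3)} = (64·0.201315 − 0.198048) / 63 = 0.201367
(Column j=1 coincides with Simpson's rule on the same nodes.)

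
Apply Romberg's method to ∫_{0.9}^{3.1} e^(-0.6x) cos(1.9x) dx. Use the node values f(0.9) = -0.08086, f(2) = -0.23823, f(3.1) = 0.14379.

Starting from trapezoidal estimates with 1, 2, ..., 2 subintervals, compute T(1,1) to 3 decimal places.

-0.326

T(0,0) (trapezoid, 1 panel, h=2.2000): 0.06922
T(1,0) (trapezoid, 2 panels, h=1.1000): -0.22744
T(1,1) = -0.22744 + (-0.22744 − 0.06922)/3 = -0.32633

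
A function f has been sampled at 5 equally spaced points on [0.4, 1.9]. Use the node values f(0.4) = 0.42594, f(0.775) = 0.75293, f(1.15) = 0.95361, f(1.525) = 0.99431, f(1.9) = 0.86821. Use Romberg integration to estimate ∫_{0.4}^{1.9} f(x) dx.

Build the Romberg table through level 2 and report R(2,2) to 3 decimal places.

1.274

R(0,0) (trapezoid, 1 panel, h=1.5000): 0.97061
R(1,0) (trapezoid, 2 panels, h=0.7500): 1.20051
R(2,0) (trapezoid, 4 panels, h=0.3750): 1.25547
R(1,1) = 1.20051 + (1.20051 − 0.97061)/3 = 1.27714
R(2,1) = 1.25547 + (1.25547 − 1.20051)/3 = 1.27379
R(2,2) = 1.27379 + (1.27379 − 1.27714)/15 = 1.27357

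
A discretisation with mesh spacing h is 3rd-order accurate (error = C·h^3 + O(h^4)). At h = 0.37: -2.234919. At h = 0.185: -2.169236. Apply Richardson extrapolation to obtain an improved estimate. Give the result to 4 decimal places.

-2.1599

Extrapolated value = (8·A(h/2) − A(h)) / (8 − 1)
= (8·(-2.169236) − (-2.234919)) / 7
= -15.118969 / 7 = -2.159853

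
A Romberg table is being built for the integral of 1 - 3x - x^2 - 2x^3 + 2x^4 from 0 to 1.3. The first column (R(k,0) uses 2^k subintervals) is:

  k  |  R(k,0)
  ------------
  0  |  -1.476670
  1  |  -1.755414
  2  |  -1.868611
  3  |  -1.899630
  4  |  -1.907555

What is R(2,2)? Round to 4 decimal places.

-1.9102

Richardson extrapolation on the trapezoidal column (denominator 4−1=3):
R(1,1) = -1.755414 + (-1.755414 − (-1.476670))/3 = -1.848329
R(2,1) = (4·(-1.868611) − (-1.755414)) / 3 = -1.906343
R(2,2) = (16·(-1.906343) − (-1.848329)) / 15 = -1.910211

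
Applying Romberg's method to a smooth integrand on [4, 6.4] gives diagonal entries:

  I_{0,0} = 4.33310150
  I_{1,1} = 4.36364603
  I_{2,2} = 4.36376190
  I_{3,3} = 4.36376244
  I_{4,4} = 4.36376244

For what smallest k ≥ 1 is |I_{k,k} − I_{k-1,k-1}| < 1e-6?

|I_{1,1} − I_{0,0}| = 0.03054453 ≥ 1e-6
|I_{2,2} − I_{1,1}| = 0.00011587 ≥ 1e-6
|I_{3,3} − I_{2,2}| = 0.00000054 < 1e-6

k = 3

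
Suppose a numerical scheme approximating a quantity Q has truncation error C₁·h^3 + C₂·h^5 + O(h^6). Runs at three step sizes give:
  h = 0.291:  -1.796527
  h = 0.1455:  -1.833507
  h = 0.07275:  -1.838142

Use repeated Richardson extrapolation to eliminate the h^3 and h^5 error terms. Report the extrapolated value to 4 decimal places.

First eliminate the h^3 term (factor 2^3 = 8):
  B₁ = (8·(-1.833507) − (-1.796527))/7 = -1.838790
  B₂ = (8·(-1.838142) − (-1.833507))/7 = -1.838804
Then eliminate the h^5 term (factor 2^5 = 32):
  (32·(-1.838804) − (-1.838790))/31 = -1.838804

-1.8388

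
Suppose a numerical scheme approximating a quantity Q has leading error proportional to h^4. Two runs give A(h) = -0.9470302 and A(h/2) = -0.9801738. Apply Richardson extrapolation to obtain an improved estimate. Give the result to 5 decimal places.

Extrapolated value = (16·A(h/2) − A(h)) / (16 − 1)
= (16·(-0.9801738) − (-0.9470302)) / 15
= -14.7357506 / 15 = -0.9823834

-0.98238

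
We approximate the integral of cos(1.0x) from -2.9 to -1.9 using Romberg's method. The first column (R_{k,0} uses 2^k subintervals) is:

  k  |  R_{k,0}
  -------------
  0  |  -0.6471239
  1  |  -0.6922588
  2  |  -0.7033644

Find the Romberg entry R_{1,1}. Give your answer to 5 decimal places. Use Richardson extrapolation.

Richardson extrapolation on the trapezoidal column (denominator 4−1=3):
R_{1,1} = (4·(-0.6922588) − (-0.6471239)) / 3 = -0.7073038

-0.70730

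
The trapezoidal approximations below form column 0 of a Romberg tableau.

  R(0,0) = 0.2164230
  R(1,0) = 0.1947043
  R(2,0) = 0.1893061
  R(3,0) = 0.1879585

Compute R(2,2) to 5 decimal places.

0.18751

Richardson extrapolation on the trapezoidal column (denominator 4−1=3):
R(1,1) = (4·0.1947043 − 0.2164230) / 3 = 0.1874647
R(2,1) = 0.1893061 + (0.1893061 − 0.1947043)/3 = 0.1875067
R(2,2) = (16·0.1875067 − 0.1874647) / 15 = 0.1875095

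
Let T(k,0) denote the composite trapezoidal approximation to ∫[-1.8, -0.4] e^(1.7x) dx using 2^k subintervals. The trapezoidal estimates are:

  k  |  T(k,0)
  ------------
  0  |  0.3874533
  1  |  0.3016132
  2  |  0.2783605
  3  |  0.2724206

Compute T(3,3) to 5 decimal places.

T(1,1) = 0.3016132 + (0.3016132 − 0.3874533)/3 = 0.2729998
T(2,1) = 0.2783605 + (0.2783605 − 0.3016132)/3 = 0.2706096
T(3,1) = 0.2724206 + (0.2724206 − 0.2783605)/3 = 0.2704406
T(2,2) = 0.2706096 + (0.2706096 − 0.2729998)/15 = 0.2704503
T(3,2) = 0.2704406 + (0.2704406 − 0.2706096)/15 = 0.2704293
T(3,3) = 0.2704293 + (0.2704293 − 0.2704503)/63 = 0.2704290
(Column j=1 coincides with Simpson's rule on the same nodes.)

0.27043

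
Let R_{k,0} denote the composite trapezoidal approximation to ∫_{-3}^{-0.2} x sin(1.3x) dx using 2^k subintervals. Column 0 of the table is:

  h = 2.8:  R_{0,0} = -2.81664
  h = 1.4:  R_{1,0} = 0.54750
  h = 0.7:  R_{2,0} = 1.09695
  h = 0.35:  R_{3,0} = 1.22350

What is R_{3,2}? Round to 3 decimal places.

R_{2,1} = (4·1.09695 − 0.54750) / 3 = 1.28010
R_{3,1} = 1.22350 + (1.22350 − 1.09695)/3 = 1.26568
R_{3,2} = 1.26568 + (1.26568 − 1.28010)/15 = 1.26472

1.265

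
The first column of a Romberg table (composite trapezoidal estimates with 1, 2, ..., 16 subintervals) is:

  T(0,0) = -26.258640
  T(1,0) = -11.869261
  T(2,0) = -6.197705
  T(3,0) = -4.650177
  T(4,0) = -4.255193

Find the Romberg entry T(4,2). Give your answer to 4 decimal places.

Richardson extrapolation on the trapezoidal column (denominator 4−1=3):
T(3,1) = -4.650177 + (-4.650177 − (-6.197705))/3 = -4.134334
T(4,1) = -4.255193 + (-4.255193 − (-4.650177))/3 = -4.123532
T(4,2) = (16·(-4.123532) − (-4.134334)) / 15 = -4.122812

-4.1228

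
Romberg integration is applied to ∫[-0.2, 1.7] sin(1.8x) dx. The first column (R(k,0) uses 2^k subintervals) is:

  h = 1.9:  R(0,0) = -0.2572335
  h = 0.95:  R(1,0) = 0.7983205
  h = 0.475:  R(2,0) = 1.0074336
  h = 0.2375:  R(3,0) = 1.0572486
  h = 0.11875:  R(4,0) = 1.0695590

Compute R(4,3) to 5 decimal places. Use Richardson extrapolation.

R(2,1) = 1.0074336 + (1.0074336 − 0.7983205)/3 = 1.0771380
R(3,1) = (4·1.0572486 − 1.0074336) / 3 = 1.0738536
R(4,1) = 1.0695590 + (1.0695590 − 1.0572486)/3 = 1.0736625
R(3,2) = 1.0738536 + (1.0738536 − 1.0771380)/15 = 1.0736346
R(4,2) = 1.0736625 + (1.0736625 − 1.0738536)/15 = 1.0736498
R(4,3) = (64·1.0736498 − 1.0736346) / 63 = 1.0736500

1.07365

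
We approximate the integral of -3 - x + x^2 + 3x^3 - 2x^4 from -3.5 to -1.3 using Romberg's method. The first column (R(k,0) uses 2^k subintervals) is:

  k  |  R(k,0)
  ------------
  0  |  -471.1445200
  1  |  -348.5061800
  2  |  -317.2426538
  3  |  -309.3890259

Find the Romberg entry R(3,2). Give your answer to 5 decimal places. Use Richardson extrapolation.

-306.76779

R(2,1) = -317.2426538 + (-317.2426538 − (-348.5061800))/3 = -306.8214784
R(3,1) = -309.3890259 + (-309.3890259 − (-317.2426538))/3 = -306.7711499
R(3,2) = -306.7711499 + (-306.7711499 − (-306.8214784))/15 = -306.7677947
(Column j=1 coincides with Simpson's rule on the same nodes.)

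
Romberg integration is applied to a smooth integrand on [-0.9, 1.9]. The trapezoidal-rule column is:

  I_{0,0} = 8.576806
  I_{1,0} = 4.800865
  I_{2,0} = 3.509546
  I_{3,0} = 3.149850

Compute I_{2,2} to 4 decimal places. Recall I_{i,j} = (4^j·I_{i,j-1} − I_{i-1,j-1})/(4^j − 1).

3.0482

I_{1,1} = (4·4.800865 − 8.576806) / 3 = 3.542218
I_{2,1} = (4·3.509546 − 4.800865) / 3 = 3.079106
I_{2,2} = (16·3.079106 − 3.542218) / 15 = 3.048232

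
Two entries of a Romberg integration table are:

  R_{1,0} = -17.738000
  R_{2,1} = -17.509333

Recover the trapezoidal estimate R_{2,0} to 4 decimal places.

-17.5665

From R_{2,1} = (4·R_{2,0} − R_{1,0})/3, solve for R_{2,0}:
4·R_{2,0} = 3·(-17.509333) + (-17.738000) = -70.265999
R_{2,0} = -17.566500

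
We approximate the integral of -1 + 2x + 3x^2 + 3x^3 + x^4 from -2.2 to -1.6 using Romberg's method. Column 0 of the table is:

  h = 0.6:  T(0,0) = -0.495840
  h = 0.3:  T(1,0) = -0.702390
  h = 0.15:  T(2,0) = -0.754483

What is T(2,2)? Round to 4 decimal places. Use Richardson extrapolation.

Richardson extrapolation on the trapezoidal column (denominator 4−1=3):
T(1,1) = (4·(-0.702390) − (-0.495840)) / 3 = -0.771240
T(2,1) = -0.754483 + (-0.754483 − (-0.702390))/3 = -0.771847
T(2,2) = (16·(-0.771847) − (-0.771240)) / 15 = -0.771887
(Column j=1 coincides with Simpson's rule on the same nodes.)

-0.7719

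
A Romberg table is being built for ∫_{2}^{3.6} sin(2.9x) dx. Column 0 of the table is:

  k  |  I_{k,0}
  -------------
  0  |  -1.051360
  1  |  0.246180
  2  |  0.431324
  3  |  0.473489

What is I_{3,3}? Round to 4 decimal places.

I_{1,1} = 0.246180 + (0.246180 − (-1.051360))/3 = 0.678693
I_{2,1} = (4·0.431324 − 0.246180) / 3 = 0.493039
I_{3,1} = (4·0.473489 − 0.431324) / 3 = 0.487544
I_{2,2} = (16·0.493039 − 0.678693) / 15 = 0.480662
I_{3,2} = (16·0.487544 − 0.493039) / 15 = 0.487178
I_{3,3} = 0.487178 + (0.487178 − 0.480662)/63 = 0.487281

0.4873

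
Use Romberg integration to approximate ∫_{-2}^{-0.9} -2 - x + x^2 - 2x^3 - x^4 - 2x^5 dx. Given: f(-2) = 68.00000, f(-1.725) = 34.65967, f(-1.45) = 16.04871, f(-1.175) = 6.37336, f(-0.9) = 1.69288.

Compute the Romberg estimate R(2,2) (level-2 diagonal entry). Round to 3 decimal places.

R(0,0) (trapezoid, 1 panel, h=1.1000): 38.33108
R(1,0) (trapezoid, 2 panels, h=0.5500): 27.99233
R(2,0) (trapezoid, 4 panels, h=0.2750): 25.28025
R(1,1) = 27.99233 + (27.99233 − 38.33108)/3 = 24.54608
R(2,1) = 25.28025 + (25.28025 − 27.99233)/3 = 24.37622
R(2,2) = 24.37622 + (24.37622 − 24.54608)/15 = 24.36490

24.365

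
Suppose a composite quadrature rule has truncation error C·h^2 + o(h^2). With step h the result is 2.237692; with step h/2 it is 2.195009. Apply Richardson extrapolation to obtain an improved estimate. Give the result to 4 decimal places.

The leading error scales as h^2; refining by a factor of 2 reduces it by 2^2 = 4.
Extrapolated value = (4·A(h/2) − A(h)) / (4 − 1)
= (4·2.195009 − 2.237692) / 3
= 6.542344 / 3 = 2.180781

2.1808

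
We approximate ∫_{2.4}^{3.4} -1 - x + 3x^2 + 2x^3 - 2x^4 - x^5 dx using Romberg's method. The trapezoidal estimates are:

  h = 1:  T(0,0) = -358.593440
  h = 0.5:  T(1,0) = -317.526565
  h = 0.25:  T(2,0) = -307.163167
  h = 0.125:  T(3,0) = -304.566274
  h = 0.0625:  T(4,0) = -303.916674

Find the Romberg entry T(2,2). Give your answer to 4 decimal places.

Richardson extrapolation on the trapezoidal column (denominator 4−1=3):
T(1,1) = (4·(-317.526565) − (-358.593440)) / 3 = -303.837607
T(2,1) = -307.163167 + (-307.163167 − (-317.526565))/3 = -303.708701
T(2,2) = -303.708701 + (-303.708701 − (-303.837607))/15 = -303.700107

-303.7001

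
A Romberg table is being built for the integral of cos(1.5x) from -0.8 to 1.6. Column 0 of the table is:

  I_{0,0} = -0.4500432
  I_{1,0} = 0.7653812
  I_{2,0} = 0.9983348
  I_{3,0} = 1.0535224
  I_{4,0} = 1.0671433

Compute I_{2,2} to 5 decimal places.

Richardson extrapolation on the trapezoidal column (denominator 4−1=3):
I_{1,1} = (4·0.7653812 − (-0.4500432)) / 3 = 1.1705227
I_{2,1} = 0.9983348 + (0.9983348 − 0.7653812)/3 = 1.0759860
I_{2,2} = (16·1.0759860 − 1.1705227) / 15 = 1.0696836

1.06968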